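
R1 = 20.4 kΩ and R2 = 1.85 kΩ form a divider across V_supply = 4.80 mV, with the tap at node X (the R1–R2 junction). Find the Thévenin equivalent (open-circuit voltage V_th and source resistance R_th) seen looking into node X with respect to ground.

V_th ≈ 0.399 mV, R_th ≈ 1.70 kΩ

With X open, the divider is unloaded: V_th = 4.80 × 1.85/22.25 = 0.3991 mV.
With V_supply suppressed (replaced by a short), R_th = R1 ‖ R2 = (20.40 × 1.85)/(20.40 + 1.85) = 1.696 kΩ.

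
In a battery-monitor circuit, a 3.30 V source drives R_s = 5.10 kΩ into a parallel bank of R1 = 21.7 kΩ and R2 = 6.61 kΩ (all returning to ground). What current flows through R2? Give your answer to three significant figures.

Equivalent of the parallel group: R_p = 5.067 kΩ.
V_A = 3.30 × 5.067/10.17 = 1.645 V.
I(R2) = V_A / R2 = 1.645/6.61 = 0.2488 mA.

I ≈ 0.249 mA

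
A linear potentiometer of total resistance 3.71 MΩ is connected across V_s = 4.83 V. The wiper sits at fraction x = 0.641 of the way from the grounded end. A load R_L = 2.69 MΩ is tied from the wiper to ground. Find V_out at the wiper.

V_out ≈ 2.35 V

Lower segment x·R_p = 2.378 MΩ; upper segment (1−x)·R_p = 1.332 MΩ.
R_L loads the lower segment: effective lower R = 1.262 MΩ.
Then V_out = V_s · 1.262/(1.332 + 1.262) = 2.350 V.
(Unloaded: V_out = x·V_s = 3.10 V.)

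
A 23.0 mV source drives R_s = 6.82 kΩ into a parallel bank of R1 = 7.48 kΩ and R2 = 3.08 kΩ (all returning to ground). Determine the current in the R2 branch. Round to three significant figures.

I ≈ 1.81 µA

Equivalent of the parallel group: R_p = 2.182 kΩ.
Node voltage V_A = V_s · R_p/(R_s + R_p) = 23.0 × 0.2424 = 5.574 mV.
I(R2) = V_A / R2 = 5.574/3.08 = 1.810 µA.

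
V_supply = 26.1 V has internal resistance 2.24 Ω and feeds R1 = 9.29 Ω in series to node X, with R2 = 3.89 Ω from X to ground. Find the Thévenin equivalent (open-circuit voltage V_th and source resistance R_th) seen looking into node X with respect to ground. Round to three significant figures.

R1' = 2.24 + 9.29 = 11.53 Ω (source resistance + R1).
With X open, the divider is unloaded: V_th = 26.1 × 3.89/15.42 = 6.584 V.
Zeroing V_supply shorts the top of R1' to ground, so R_th = R1' ‖ R2 = 2.909 Ω.

V_th ≈ 6.58 V, R_th ≈ 2.91 Ω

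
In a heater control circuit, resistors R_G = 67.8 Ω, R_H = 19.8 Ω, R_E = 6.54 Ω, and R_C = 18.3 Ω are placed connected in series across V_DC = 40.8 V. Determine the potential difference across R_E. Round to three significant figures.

V ≈ 2.37 V

Total series resistance ΣR = 67.8 + 19.8 + 6.54 + 18.3 = 112.4 Ω.
By the voltage-divider rule, V = 40.8 × 6.540/112.4 = 2.373 V.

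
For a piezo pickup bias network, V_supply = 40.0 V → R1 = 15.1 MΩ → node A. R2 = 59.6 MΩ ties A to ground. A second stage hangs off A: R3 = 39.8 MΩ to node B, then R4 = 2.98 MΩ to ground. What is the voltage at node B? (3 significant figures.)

V_B ≈ 1.73 V

The second stage (R3 + R4 = 42.78 MΩ) loads node A in parallel with R2.
R2 ‖ (R3+R4) = 24.90 MΩ.
So V_A = 40.0 × 0.6225 = 24.90 V.
V_B = V_A × 0.06966 = 1.735 V.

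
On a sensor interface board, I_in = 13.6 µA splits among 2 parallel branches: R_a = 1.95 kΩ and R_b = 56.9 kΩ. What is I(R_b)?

For two parallel branches, I_k = I_in · (other R)/(sum of R).
So I = 13.6 × 1.95/58.85 = 0.4506 µA.

I ≈ 0.451 µA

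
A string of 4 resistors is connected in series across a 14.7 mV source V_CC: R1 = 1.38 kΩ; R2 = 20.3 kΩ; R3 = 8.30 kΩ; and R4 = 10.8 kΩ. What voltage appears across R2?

V ≈ 7.32 mV

Total series resistance ΣR = 1.38 + 20.3 + 8.30 + 10.8 = 40.78 kΩ.
V = V_CC · R/ΣR = 14.7 × 0.4978 = 7.318 mV.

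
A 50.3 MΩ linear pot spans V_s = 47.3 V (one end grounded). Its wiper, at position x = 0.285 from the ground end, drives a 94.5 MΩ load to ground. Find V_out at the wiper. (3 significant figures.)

V_out ≈ 12.2 V

Lower segment x·R_p = 14.34 MΩ; upper segment (1−x)·R_p = 35.96 MΩ.
R_L loads the lower segment: effective lower R = 12.45 MΩ.
Loaded-divider output: V_out = 47.3 × 0.2571 = 12.16 V.
(Unloaded: V_out = x·V_s = 13.5 V.)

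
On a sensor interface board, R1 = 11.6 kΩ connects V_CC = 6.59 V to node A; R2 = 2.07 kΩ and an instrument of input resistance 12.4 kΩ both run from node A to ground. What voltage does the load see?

V_out ≈ 0.874 V

R2 ‖ R_L = (2.07 × 12.4)/(2.07 + 12.4) = 1.774 kΩ.
Voltage divider with the loaded lower leg: V_out = 6.59 × 1.774/(11.6 + 1.774) = 6.59 × 0.1326 = 0.8741 V.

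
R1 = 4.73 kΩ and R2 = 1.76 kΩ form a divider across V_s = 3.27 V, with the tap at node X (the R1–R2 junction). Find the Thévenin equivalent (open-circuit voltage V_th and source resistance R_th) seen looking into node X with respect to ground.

V_th ≈ 0.887 V, R_th ≈ 1.28 kΩ

Open-circuit (no load on X): V_th = V_s · R2/(R1 + R2) = 3.27 × 1.76/(4.730 + 1.76) = 0.8868 V.
Looking into X with the source shorted: R_th = R1·R2/(R1+R2) = 4.730 × 1.76/6.490 = 1.283 kΩ.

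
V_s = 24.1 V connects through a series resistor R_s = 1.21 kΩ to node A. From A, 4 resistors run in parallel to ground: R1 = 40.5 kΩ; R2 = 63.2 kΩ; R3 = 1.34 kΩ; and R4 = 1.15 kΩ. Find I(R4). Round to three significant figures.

Combine the parallel branches: R_p = (1/40.5 + 1/63.2 + 1/1.34 + 1/1.15)⁻¹ = 0.6037 kΩ.
V_A = 24.1 × 0.6037/1.814 = 8.022 V.
I(R4) = V_A / R4 = 8.022/1.15 = 6.976 mA.

I ≈ 6.98 mA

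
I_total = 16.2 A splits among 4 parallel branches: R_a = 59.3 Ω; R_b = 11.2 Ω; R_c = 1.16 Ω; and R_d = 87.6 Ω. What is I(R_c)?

Conductances: ΣG = 1/59.3 + 1/11.2 + 1/1.16 + 1/87.6 = 0.9796 (1/Ω).
Current divider: I(R_c) = I_total · G_k/ΣG = 16.2 × (0.8621/0.9796) = 16.2 × 0.8800 = 14.26 A.

I ≈ 14.3 A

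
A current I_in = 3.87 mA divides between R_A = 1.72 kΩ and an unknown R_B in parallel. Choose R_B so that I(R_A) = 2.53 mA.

R_B ≈ 3.25 kΩ

Two-branch current divider: I_A = I_in · R_B/(R_A + R_B).
With f = 0.6537, R_B = R_A · f/(1−f) = 1.72 × 1.888 = 3.247 kΩ.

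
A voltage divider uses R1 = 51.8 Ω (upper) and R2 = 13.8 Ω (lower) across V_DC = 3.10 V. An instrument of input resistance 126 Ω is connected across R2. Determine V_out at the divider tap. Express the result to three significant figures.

First combine the lower leg with the load: R2 ‖ R_L = 12.44 Ω.
Now apply the divider: V_out = 3.10 × 0.1936 = 0.6002 V.

V_out ≈ 0.600 V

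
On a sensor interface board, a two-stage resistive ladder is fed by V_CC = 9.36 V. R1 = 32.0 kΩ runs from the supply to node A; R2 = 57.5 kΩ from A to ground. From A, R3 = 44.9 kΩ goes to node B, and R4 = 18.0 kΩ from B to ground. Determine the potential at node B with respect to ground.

Looking into the second stage from A: R3 + R4 = 62.90 kΩ appears in parallel with R2.
R2 ‖ (R3+R4) = 30.04 kΩ.
V_A = 9.36 × 30.04/(32.0 + 30.04) = 4.532 V.
Stage 2 is unloaded, so V_B = V_A · R4/(R3+R4) = 4.532 × 18.0/62.90 = 1.297 V.

V_B ≈ 1.30 V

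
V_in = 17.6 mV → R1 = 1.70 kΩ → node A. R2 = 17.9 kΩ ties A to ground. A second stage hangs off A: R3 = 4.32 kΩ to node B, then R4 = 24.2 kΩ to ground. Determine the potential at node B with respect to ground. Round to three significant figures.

V_B ≈ 12.9 mV

The second stage (R3 + R4 = 28.52 kΩ) loads node A in parallel with R2.
Effective lower resistance at A: R2 ‖ 28.52 = 11.00 kΩ.
V_A = 17.6 × 11.00/(1.70 + 11.00) = 15.24 mV.
V_B = V_A × 0.8485 = 12.93 mV.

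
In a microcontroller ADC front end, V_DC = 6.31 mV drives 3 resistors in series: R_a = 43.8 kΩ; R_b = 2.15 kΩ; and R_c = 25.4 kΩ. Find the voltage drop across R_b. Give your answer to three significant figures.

ΣR = 43.8 + 2.15 + 25.4 = 71.35 kΩ.
By the voltage-divider rule, V = 6.31 × 2.150/71.35 = 0.1901 mV.

V ≈ 0.190 mV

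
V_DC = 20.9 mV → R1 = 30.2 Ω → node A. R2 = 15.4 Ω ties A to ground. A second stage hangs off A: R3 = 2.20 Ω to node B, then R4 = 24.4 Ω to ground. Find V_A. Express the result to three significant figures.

V_A ≈ 5.10 mV

Looking into the second stage from A: R3 + R4 = 26.60 Ω appears in parallel with R2.
Effective lower resistance at A: R2 ‖ 26.60 = 9.753 Ω.
V_A = 20.9 × 9.753/(30.2 + 9.753) = 5.102 mV.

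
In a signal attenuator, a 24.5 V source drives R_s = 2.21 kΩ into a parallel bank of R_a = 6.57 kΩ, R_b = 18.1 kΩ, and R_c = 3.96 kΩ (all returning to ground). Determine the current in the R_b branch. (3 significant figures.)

Parallel bank: R_p = 1/(1/6.57 + 1/18.1 + 1/3.96) = 2.174 kΩ.
Node voltage V_A = V_s · R_p/(R_s + R_p) = 24.5 × 0.4959 = 12.15 V.
I(R_b) = V_A / R_b = 12.15/18.1 = 0.6712 mA.
(Check via current divider: I_total = 5.588 mA; share G_k/ΣG = 0.1201 → same result.)

I ≈ 0.671 mA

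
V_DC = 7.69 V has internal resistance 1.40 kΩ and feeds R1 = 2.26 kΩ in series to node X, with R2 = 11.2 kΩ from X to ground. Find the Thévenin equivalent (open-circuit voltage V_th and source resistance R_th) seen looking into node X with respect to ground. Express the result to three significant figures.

V_th ≈ 5.80 V, R_th ≈ 2.76 kΩ

R1' = 1.40 + 2.26 = 3.660 kΩ (source resistance + R1).
V_th is the unloaded tap voltage: V_DC · R2/(R1'+R2) = 7.69 × 0.7537 = 5.796 V.
Looking into X with the source shorted: R_th = R1'·R2/(R1'+R2) = 3.660 × 11.2/14.86 = 2.759 kΩ.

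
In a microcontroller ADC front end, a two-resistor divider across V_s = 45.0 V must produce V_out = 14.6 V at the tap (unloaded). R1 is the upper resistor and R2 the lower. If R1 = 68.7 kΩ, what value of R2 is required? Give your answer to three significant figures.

R2 ≈ 33.0 kΩ

Required fraction k = V_out/V_s = 0.3244.
So R2 = R1 · V_out/(V_s − V_out) = 68.7 × 14.6/(45.0 − 14.6) = 68.7 × 0.4803 = 32.99 kΩ.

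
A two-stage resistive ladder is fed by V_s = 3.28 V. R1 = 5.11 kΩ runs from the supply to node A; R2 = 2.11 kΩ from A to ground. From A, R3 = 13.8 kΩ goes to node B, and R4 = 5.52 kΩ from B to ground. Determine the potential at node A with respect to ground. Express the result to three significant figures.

Node A sees R2 in parallel with the series input of stage 2, R3 + R4 = 19.32 kΩ.
R2 ‖ (R3+R4) = 1.902 kΩ.
First divider: V_A = V_s · 1.902/(5.11 + 1.902) = 0.8898 V.

V_A ≈ 0.890 V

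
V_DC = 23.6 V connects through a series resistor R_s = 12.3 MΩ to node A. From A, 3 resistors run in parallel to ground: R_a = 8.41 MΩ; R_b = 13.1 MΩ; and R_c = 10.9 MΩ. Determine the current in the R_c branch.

Equivalent of the parallel group: R_p = 3.485 MΩ.
V_A = 23.6 × 3.485/15.78 = 5.210 V.
I(R_c) = V_A / R_c = 5.210/10.9 = 0.4780 µA.
(Equivalently: I_total = 1.495 µA, then current-divider fraction G_k/ΣG = 0.3197.)

I ≈ 0.478 µA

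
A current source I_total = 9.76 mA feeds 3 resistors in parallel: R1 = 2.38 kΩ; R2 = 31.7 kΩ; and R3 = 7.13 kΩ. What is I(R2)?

Total conductance ΣG = 1/2.38 + 1/31.7 + 1/7.13 = 0.5920 (units of 1/kΩ).
Current divider: I(R2) = I_total · G_k/ΣG = 9.76 × (0.03155/0.5920) = 9.76 × 0.05329 = 0.5201 mA.

I ≈ 0.520 mA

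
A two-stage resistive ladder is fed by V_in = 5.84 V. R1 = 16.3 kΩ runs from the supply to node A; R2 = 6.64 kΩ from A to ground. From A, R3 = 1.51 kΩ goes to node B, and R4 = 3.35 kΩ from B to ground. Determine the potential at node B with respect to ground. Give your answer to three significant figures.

V_B ≈ 0.591 V

Node A sees R2 in parallel with the series input of stage 2, R3 + R4 = 4.860 kΩ.
Effective lower resistance at A: R2 ‖ 4.860 = 2.806 kΩ.
V_A = 5.84 × 2.806/(16.3 + 2.806) = 0.8577 V.
Stage 2 is unloaded, so V_B = V_A · R4/(R3+R4) = 0.8577 × 3.35/4.860 = 0.5912 V.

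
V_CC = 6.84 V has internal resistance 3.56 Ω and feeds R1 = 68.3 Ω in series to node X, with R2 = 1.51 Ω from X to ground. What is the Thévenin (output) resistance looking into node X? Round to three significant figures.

R1' = 3.56 + 68.3 = 71.86 Ω (source resistance + R1).
Zeroing V_CC shorts the top of R1' to ground, so R_th = R1' ‖ R2 = 1.479 Ω.

R_th ≈ 1.48 Ω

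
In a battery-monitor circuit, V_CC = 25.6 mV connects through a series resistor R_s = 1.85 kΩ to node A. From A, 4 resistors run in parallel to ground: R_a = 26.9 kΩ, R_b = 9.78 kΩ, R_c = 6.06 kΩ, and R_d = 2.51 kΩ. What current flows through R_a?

I ≈ 0.414 µA

Combine the parallel branches: R_p = (1/26.9 + 1/9.78 + 1/6.06 + 1/2.51)⁻¹ = 1.423 kΩ.
V_A = 25.6 × 1.423/3.273 = 11.13 mV.
I(R_a) = V_A / R_a = 11.13/26.9 = 0.4137 µA.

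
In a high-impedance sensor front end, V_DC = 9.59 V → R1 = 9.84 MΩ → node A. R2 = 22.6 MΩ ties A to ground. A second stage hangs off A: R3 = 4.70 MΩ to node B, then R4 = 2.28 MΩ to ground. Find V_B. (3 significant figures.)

V_B ≈ 1.10 V

Node A sees R2 in parallel with the series input of stage 2, R3 + R4 = 6.980 MΩ.
Effective lower resistance at A: R2 ‖ 6.980 = 5.333 MΩ.
V_A = 9.59 × 5.333/(9.84 + 5.333) = 3.371 V.
Stage 2 is unloaded, so V_B = V_A · R4/(R3+R4) = 3.371 × 2.28/6.980 = 1.101 V.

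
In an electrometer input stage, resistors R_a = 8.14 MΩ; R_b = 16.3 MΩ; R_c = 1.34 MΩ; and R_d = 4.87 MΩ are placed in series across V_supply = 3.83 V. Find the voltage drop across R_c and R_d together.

Total series resistance ΣR = 8.14 + 16.3 + 1.34 + 4.87 = 30.65 MΩ.
R_{R_c..R_d} = 1.34 + 4.87 = 6.210 MΩ.
Voltage divider: V = V_supply · (6.210 / 30.65) = 3.83 × 0.2026 = 0.7760 V.

V ≈ 0.776 V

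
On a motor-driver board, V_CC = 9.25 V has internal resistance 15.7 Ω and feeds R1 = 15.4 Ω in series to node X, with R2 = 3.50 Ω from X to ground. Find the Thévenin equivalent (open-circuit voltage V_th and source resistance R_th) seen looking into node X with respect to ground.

V_th ≈ 0.936 V, R_th ≈ 3.15 Ω

R1' = 15.7 + 15.4 = 31.10 Ω (source resistance + R1).
Open-circuit (no load on X): V_th = V_CC · R2/(R1' + R2) = 9.25 × 3.50/(31.10 + 3.50) = 0.9357 V.
Looking into X with the source shorted: R_th = R1'·R2/(R1'+R2) = 31.10 × 3.50/34.60 = 3.146 Ω.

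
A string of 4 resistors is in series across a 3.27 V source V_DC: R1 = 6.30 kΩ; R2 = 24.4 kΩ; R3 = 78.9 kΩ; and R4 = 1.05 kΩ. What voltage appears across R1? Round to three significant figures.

V ≈ 0.186 V

ΣR = 6.30 + 24.4 + 78.9 + 1.05 = 110.7 kΩ.
By the voltage-divider rule, V = 3.27 × 6.300/110.7 = 0.1862 V.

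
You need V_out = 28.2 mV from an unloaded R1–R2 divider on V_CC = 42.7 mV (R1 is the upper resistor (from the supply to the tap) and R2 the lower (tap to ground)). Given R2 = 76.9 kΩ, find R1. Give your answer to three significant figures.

R1 ≈ 39.5 kΩ

Required fraction k = V_out/V_CC = 0.6604.
Rearranging, R1 = R2·(1−k)/k = 76.9 × 0.5142 = 39.54 kΩ.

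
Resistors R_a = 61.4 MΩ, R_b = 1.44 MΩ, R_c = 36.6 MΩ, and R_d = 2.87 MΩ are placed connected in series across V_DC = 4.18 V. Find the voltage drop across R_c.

V ≈ 1.50 V

Total series resistance ΣR = 61.4 + 1.44 + 36.6 + 2.87 = 102.3 MΩ.
V = V_DC · R/ΣR = 4.18 × 0.3577 = 1.495 V.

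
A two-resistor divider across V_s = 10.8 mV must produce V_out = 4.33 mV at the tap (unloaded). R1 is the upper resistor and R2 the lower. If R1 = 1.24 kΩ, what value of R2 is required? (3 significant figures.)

Required fraction k = V_out/V_s = 0.4009.
Rearranging, R2 = R1·k/(1−k) = 1.24 × 0.6692 = 0.8299 kΩ.

R2 ≈ 0.830 kΩ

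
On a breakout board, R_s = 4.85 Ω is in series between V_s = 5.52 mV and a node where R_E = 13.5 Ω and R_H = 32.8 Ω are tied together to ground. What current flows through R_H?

I ≈ 0.112 mA

Combine the parallel branches: R_p = (1/13.5 + 1/32.8)⁻¹ = 9.564 Ω.
Node voltage V_A = V_s · R_p/(R_s + R_p) = 5.52 × 0.6635 = 3.663 mV.
I(R_H) = V_A / R_H = 3.663/32.8 = 0.1117 mA.
(Check via current divider: I_total = 0.3830 mA; share G_k/ΣG = 0.2916 → same result.)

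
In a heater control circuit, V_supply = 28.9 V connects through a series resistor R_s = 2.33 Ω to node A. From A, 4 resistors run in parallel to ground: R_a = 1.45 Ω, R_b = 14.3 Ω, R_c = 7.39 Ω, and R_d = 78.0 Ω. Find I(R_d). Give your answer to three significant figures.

I ≈ 0.119 A

Parallel bank: R_p = 1/(1/1.45 + 1/14.3 + 1/7.39 + 1/78.0) = 1.102 Ω.
Node voltage V_A = V_supply · R_p/(R_s + R_p) = 28.9 × 0.3210 = 9.278 V.
Branch current I = V_A/R_d = 9.278/78.0 = 0.1189 A.
(Check via current divider: I_total = 8.422 A; share G_k/ΣG = 0.01412 → same result.)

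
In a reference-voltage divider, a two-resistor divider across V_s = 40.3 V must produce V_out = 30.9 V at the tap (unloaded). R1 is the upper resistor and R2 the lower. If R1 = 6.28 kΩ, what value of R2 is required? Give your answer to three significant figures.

V_out/V_s = R2/(R1+R2) = 0.7667.
R2 = R1 · 0.7667/(1 − 0.7667) = 20.64 kΩ.

R2 ≈ 20.6 kΩ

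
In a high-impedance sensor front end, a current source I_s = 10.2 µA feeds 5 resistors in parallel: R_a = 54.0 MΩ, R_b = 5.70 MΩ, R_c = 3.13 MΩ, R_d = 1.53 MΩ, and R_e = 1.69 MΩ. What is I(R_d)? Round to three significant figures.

I ≈ 3.79 µA

Conductances: ΣG = 1/54.0 + 1/5.70 + 1/3.13 + 1/1.53 + 1/1.69 = 1.759 (1/MΩ).
By the current-divider rule, I = I_s · G_k/ΣG = 10.2 × 0.3716 = 3.791 µA.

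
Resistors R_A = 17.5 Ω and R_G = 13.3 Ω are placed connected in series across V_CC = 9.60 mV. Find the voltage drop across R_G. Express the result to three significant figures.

V ≈ 4.15 mV

ΣR = 17.5 + 13.3 = 30.80 Ω.
V = V_CC · R/ΣR = 9.60 × 0.4318 = 4.145 mV.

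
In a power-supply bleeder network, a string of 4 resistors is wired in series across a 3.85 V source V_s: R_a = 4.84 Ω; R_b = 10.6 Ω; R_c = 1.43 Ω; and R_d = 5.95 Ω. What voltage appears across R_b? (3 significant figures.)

V ≈ 1.79 V

Series total: ΣR = 4.84 + 10.6 + 1.43 + 5.95 = 22.82 Ω.
V = V_s · R/ΣR = 3.85 × 0.4645 = 1.788 V.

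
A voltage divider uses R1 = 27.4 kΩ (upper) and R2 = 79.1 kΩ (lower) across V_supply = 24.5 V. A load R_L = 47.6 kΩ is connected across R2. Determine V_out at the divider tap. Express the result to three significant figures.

V_out ≈ 12.7 V

The load sits in parallel with R2, giving an effective lower resistance R2' = R2·R_L/(R2+R_L) = 29.72 kΩ.
Now apply the divider: V_out = 24.5 × 0.5203 = 12.75 V.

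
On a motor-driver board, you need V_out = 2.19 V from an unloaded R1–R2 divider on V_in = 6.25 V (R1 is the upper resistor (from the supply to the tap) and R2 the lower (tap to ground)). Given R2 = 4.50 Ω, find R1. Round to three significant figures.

V_out/V_in = R2/(R1+R2) = 0.3504.
R1 = R2·(1/k − 1) = 4.50 × 1.854 = 8.342 Ω.

R1 ≈ 8.34 Ω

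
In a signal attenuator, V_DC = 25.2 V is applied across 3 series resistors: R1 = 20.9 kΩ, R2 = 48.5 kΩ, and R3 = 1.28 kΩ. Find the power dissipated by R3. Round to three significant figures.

P ≈ 0.163 mW

Series current I = V_DC/ΣR = 25.2/70.68 = 0.3565 mA.
P(R3) = I²·R3 = (0.3565)² × 1.28 = 0.1627 mW.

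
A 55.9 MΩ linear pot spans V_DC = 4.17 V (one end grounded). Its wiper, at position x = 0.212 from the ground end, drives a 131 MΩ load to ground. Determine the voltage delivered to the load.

Split the track: R_lower = x·R_p = 11.85 MΩ, R_upper = (1−x)·R_p = 44.05 MΩ.
R_L loads the lower segment: effective lower R = 10.87 MΩ.
Loaded-divider output: V_out = 4.17 × 0.1979 = 0.8252 V.

V_out ≈ 0.825 V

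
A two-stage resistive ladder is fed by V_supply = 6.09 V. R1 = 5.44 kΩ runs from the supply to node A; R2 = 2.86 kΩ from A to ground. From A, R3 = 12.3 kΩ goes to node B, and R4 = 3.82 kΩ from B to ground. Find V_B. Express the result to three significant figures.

V_B ≈ 0.445 V

Looking into the second stage from A: R3 + R4 = 16.12 kΩ appears in parallel with R2.
R2 ‖ (R3+R4) = 2.429 kΩ.
First divider: V_A = V_supply · 2.429/(5.44 + 2.429) = 1.880 V.
Then the unloaded second divider: V_B = V_A × R4/(R3+R4) = 1.880 × 0.2370 = 0.4455 V.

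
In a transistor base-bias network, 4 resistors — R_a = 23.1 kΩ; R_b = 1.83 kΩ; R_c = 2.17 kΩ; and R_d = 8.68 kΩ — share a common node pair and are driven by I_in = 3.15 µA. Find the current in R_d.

I ≈ 0.311 µA

Total conductance ΣG = 1/23.1 + 1/1.83 + 1/2.17 + 1/8.68 = 1.166 (units of 1/kΩ).
By the current-divider rule, I = I_in · G_k/ΣG = 3.15 × 0.09882 = 0.3113 µA.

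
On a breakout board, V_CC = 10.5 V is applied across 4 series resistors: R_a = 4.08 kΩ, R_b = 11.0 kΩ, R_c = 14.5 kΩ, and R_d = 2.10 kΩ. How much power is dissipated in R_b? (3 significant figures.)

P ≈ 1.21 mW

ΣR = 31.68 kΩ → I = 10.5/31.68 = 0.3314 mA.
P = I²R = 0.1099 × 11.0 = 1.208 mW.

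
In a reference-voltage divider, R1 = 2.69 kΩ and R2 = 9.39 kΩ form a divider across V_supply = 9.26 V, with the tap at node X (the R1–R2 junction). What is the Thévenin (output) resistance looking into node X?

R_th ≈ 2.09 kΩ

With V_supply suppressed (replaced by a short), R_th = R1 ‖ R2 = (2.690 × 9.39)/(2.690 + 9.39) = 2.091 kΩ.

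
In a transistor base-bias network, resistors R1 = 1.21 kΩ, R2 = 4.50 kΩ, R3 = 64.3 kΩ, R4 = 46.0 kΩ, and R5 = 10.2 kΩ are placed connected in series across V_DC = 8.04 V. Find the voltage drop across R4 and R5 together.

Series total: ΣR = 1.21 + 4.50 + 64.3 + 46.0 + 10.2 = 126.2 kΩ.
R_{R4..R5} = 46.0 + 10.2 = 56.20 kΩ.
V = V_DC · R/ΣR = 8.04 × 0.4453 = 3.580 V.

V ≈ 3.58 V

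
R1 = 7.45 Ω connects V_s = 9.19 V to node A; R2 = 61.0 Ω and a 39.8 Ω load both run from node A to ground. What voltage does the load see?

The load sits in parallel with R2, giving an effective lower resistance R2' = R2·R_L/(R2+R_L) = 24.09 Ω.
Voltage divider with the loaded lower leg: V_out = 9.19 × 24.09/(7.45 + 24.09) = 9.19 × 0.7638 = 7.019 V.

V_out ≈ 7.02 V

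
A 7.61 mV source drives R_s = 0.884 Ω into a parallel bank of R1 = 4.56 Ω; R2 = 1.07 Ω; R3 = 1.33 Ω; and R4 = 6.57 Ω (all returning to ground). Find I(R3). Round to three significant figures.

Parallel bank: R_p = 1/(1/4.56 + 1/1.07 + 1/1.33 + 1/6.57) = 0.4859 Ω.
Node voltage V_A = V_CC · R_p/(R_s + R_p) = 7.61 × 0.3547 = 2.699 mV.
I(R3) = V_A / R3 = 2.699/1.33 = 2.030 mA.
(Equivalently: I_total = 5.555 mA, then current-divider fraction G_k/ΣG = 0.3654.)

I ≈ 2.03 mA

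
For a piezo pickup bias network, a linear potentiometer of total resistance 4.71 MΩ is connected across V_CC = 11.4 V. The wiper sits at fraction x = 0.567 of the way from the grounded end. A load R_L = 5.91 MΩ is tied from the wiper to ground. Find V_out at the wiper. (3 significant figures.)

The pot divides into 2.039 MΩ above the wiper and 2.671 MΩ below.
(x·R_p) ‖ R_L = 1.839 MΩ.
V_out = 11.4 × 1.839/(2.039 + 1.839) = 5.406 V.
(Unloaded: V_out = x·V_CC = 6.46 V.)

V_out ≈ 5.41 V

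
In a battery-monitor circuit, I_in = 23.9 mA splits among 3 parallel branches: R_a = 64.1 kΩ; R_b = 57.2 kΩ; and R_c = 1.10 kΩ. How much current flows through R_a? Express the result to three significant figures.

ΣG = 1/64.1 + 1/57.2 + 1/1.10 = 0.9422.
Current divider: I(R_a) = I_in · G_k/ΣG = 23.9 × (0.01560/0.9422) = 23.9 × 0.01656 = 0.3957 mA.

I ≈ 0.396 mA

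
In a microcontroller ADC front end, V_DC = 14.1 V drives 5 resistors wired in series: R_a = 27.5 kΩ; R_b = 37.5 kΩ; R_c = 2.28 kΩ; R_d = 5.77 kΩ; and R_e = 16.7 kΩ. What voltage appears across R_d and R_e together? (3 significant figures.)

V ≈ 3.53 V

Series total: ΣR = 27.5 + 37.5 + 2.28 + 5.77 + 16.7 = 89.75 kΩ.
R_{R_d..R_e} = 5.77 + 16.7 = 22.47 kΩ.
Voltage divider: V = V_DC · (22.47 / 89.75) = 14.1 × 0.2504 = 3.530 V.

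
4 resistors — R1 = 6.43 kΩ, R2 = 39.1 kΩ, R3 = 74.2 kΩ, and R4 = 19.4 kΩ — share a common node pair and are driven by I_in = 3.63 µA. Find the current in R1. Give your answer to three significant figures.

I ≈ 2.29 µA

ΣG = 1/6.43 + 1/39.1 + 1/74.2 + 1/19.4 = 0.2461.
Current divider: I(R1) = I_in · G_k/ΣG = 3.63 × (0.1555/0.2461) = 3.63 × 0.6319 = 2.294 µA.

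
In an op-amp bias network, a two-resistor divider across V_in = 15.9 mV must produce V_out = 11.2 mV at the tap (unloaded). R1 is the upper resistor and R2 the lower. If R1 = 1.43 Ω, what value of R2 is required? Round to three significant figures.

V_out/V_in = R2/(R1+R2) = 0.7044.
Rearranging, R2 = R1·k/(1−k) = 1.43 × 2.383 = 3.408 Ω.

R2 ≈ 3.41 Ω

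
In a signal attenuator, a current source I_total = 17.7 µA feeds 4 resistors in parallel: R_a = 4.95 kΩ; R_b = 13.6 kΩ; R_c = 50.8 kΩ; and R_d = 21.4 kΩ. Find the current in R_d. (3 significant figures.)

I ≈ 2.42 µA

Total conductance ΣG = 1/4.95 + 1/13.6 + 1/50.8 + 1/21.4 = 0.3420 (units of 1/kΩ).
By the current-divider rule, I = I_total · G_k/ΣG = 17.7 × 0.1366 = 2.419 µA.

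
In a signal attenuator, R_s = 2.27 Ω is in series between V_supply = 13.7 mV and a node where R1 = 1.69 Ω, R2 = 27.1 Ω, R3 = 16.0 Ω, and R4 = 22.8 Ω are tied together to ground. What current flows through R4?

Combine the parallel branches: R_p = (1/1.69 + 1/27.1 + 1/16.0 + 1/22.8)⁻¹ = 1.361 Ω.
V_A by voltage divider: V_A = 13.7 × 1.361/(2.27 + 1.361) = 5.134 mV.
I(R4) = V_A / R4 = 5.134/22.8 = 0.2252 mA.

I ≈ 0.225 mA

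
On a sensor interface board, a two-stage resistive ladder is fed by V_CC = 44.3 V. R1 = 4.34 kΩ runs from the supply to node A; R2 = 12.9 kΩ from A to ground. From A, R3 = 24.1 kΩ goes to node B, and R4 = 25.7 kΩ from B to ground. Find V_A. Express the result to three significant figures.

Looking into the second stage from A: R3 + R4 = 49.80 kΩ appears in parallel with R2.
Effective lower resistance at A: R2 ‖ 49.80 = 10.25 kΩ.
So V_A = 44.3 × 0.7025 = 31.12 V.

V_A ≈ 31.1 V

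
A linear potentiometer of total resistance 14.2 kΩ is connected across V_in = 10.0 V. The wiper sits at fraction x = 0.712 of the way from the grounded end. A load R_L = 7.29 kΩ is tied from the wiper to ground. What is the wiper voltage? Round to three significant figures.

The pot divides into 4.090 kΩ above the wiper and 10.11 kΩ below.
R_L loads the lower segment: effective lower R = 4.236 kΩ.
Loaded-divider output: V_out = 10.0 × 0.5088 = 5.088 V.

V_out ≈ 5.09 V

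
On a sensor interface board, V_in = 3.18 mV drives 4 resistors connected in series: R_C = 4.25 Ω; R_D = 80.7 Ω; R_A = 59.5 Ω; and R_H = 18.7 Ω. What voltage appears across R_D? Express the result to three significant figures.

Total series resistance ΣR = 4.25 + 80.7 + 59.5 + 18.7 = 163.2 Ω.
Voltage divider: V = V_in · (80.70 / 163.2) = 3.18 × 0.4946 = 1.573 mV.

V ≈ 1.57 mV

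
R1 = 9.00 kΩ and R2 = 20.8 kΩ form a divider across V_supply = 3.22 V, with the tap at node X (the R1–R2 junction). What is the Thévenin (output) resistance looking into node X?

With V_supply suppressed (replaced by a short), R_th = R1 ‖ R2 = (9.000 × 20.8)/(9.000 + 20.8) = 6.282 kΩ.

R_th ≈ 6.28 kΩ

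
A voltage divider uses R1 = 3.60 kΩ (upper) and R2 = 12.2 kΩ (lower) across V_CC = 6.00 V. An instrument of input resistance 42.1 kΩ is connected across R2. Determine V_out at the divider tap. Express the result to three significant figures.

R2 ‖ R_L = (12.2 × 42.1)/(12.2 + 42.1) = 9.459 kΩ.
Voltage divider with the loaded lower leg: V_out = 6.00 × 9.459/(3.60 + 9.459) = 6.00 × 0.7243 = 4.346 V.
(Unloaded it would be 4.63 V; the load pulls it down.)

V_out ≈ 4.35 V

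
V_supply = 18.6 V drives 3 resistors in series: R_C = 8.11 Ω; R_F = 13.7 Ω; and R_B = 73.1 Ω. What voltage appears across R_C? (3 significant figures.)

ΣR = 8.11 + 13.7 + 73.1 = 94.91 Ω.
By the voltage-divider rule, V = 18.6 × 8.110/94.91 = 1.589 V.

V ≈ 1.59 V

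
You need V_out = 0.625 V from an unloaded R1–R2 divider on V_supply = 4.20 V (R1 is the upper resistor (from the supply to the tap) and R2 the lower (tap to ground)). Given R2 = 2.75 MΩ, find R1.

R1 ≈ 15.7 MΩ

V_out/V_supply = R2/(R1+R2) = 0.1488.
So R1 = R2 · (V_supply/V_out − 1) = 2.75 × (4.20/0.625 − 1) = 2.75 × 5.720 = 15.73 MΩ.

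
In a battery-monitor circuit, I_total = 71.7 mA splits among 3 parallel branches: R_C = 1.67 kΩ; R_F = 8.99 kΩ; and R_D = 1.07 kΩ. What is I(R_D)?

I ≈ 40.7 mA

ΣG = 1/1.67 + 1/8.99 + 1/1.07 = 1.645.
Current divider: I(R_D) = I_total · G_k/ΣG = 71.7 × (0.9346/1.645) = 71.7 × 0.5683 = 40.74 mA.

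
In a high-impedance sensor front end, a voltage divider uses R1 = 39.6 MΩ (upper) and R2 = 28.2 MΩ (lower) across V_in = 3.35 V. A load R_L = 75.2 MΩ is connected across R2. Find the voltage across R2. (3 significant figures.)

The load sits in parallel with R2, giving an effective lower resistance R2' = R2·R_L/(R2+R_L) = 20.51 MΩ.
Then V_out = V_in · R2'/(R1 + R2') = 3.35 × 20.51/60.11 = 1.143 V.
(Unloaded it would be 1.39 V; the load pulls it down.)

V_out ≈ 1.14 V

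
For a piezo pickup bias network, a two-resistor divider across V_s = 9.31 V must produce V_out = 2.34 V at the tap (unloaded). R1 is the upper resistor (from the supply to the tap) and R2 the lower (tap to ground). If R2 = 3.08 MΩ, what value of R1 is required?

V_out/V_s = R2/(R1+R2) = 0.2513.
So R1 = R2 · (V_s/V_out − 1) = 3.08 × (9.31/2.34 − 1) = 3.08 × 2.979 = 9.174 MΩ.

R1 ≈ 9.17 MΩ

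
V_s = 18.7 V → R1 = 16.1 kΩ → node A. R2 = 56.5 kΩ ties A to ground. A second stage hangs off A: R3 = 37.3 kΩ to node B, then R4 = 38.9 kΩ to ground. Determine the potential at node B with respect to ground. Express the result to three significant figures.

Looking into the second stage from A: R3 + R4 = 76.20 kΩ appears in parallel with R2.
Effective lower resistance at A: R2 ‖ 76.20 = 32.44 kΩ.
So V_A = 18.7 × 0.6683 = 12.50 V.
V_B = V_A × 0.5105 = 6.380 V.

V_B ≈ 6.38 V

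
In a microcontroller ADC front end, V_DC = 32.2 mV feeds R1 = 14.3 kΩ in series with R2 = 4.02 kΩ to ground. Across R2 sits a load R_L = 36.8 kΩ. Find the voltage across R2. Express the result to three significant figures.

V_out ≈ 6.51 mV

R2 ‖ R_L = (4.02 × 36.8)/(4.02 + 36.8) = 3.624 kΩ.
Now apply the divider: V_out = 32.2 × 0.2022 = 6.511 mV.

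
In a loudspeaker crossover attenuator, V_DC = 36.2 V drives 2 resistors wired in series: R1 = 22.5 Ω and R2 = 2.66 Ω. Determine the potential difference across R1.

V ≈ 32.4 V

Total series resistance ΣR = 22.5 + 2.66 = 25.16 Ω.
Voltage divider: V = V_DC · (22.50 / 25.16) = 36.2 × 0.8943 = 32.37 V.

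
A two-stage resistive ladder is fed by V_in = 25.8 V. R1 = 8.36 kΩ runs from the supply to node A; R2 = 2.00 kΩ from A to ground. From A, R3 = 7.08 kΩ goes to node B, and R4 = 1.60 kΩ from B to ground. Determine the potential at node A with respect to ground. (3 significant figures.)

V_A ≈ 4.20 V

Node A sees R2 in parallel with the series input of stage 2, R3 + R4 = 8.680 kΩ.
R2 ‖ (R3+R4) = 1.625 kΩ.
V_A = 25.8 × 1.625/(8.36 + 1.625) = 4.200 V.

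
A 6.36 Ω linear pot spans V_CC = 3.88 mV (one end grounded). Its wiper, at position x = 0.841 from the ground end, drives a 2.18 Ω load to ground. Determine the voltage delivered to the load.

The pot divides into 1.011 Ω above the wiper and 5.349 Ω below.
R_L loads the lower segment: effective lower R = 1.549 Ω.
V_out = 3.88 × 1.549/(1.011 + 1.549) = 2.347 mV.

V_out ≈ 2.35 mV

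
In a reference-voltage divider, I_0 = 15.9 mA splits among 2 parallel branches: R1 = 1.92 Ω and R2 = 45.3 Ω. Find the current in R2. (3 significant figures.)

For two parallel branches, I_k = I_0 · (other R)/(sum of R).
I(R2) = 15.9 × 1.92/(1.92 + 45.3) = 15.9 × 0.04066 = 0.6465 mA.

I ≈ 0.647 mA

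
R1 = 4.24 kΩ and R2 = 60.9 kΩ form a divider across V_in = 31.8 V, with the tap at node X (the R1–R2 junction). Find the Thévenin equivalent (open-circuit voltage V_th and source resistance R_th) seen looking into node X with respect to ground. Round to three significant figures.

With X open, the divider is unloaded: V_th = 31.8 × 60.9/65.14 = 29.73 V.
With V_in suppressed (replaced by a short), R_th = R1 ‖ R2 = (4.240 × 60.9)/(4.240 + 60.9) = 3.964 kΩ.

V_th ≈ 29.7 V, R_th ≈ 3.96 kΩ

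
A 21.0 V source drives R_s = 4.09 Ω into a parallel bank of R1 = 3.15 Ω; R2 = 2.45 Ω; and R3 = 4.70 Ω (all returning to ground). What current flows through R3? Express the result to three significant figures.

Combine the parallel branches: R_p = (1/3.15 + 1/2.45 + 1/4.70)⁻¹ = 1.066 Ω.
V_A = 21.0 × 1.066/5.156 = 4.341 V.
Branch current I = V_A/R3 = 4.341/4.70 = 0.9235 A.

I ≈ 0.924 A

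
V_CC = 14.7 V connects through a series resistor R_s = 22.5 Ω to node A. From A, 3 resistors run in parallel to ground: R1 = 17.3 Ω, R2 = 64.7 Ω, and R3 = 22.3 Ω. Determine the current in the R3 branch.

Equivalent of the parallel group: R_p = 8.467 Ω.
V_A by voltage divider: V_A = 14.7 × 8.467/(22.5 + 8.467) = 4.019 V.
I(R3) = V_A / R3 = 4.019/22.3 = 0.1802 A.

I ≈ 0.180 A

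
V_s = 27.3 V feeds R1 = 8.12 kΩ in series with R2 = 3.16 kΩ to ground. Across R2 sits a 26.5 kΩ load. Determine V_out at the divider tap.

V_out ≈ 7.04 V

R2 ‖ R_L = (3.16 × 26.5)/(3.16 + 26.5) = 2.823 kΩ.
Voltage divider with the loaded lower leg: V_out = 27.3 × 2.823/(8.12 + 2.823) = 27.3 × 0.2580 = 7.043 V.
(Unloaded it would be 7.65 V; the load pulls it down.)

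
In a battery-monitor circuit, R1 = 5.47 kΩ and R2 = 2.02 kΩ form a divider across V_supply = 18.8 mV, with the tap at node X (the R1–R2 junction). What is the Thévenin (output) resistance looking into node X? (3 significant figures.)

Zeroing V_supply shorts the top of R1 to ground, so R_th = R1 ‖ R2 = 1.475 kΩ.

R_th ≈ 1.48 kΩ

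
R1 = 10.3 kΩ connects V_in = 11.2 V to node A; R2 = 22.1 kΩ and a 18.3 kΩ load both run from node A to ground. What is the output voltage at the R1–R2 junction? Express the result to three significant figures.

V_out ≈ 5.52 V

R2 ‖ R_L = (22.1 × 18.3)/(22.1 + 18.3) = 10.01 kΩ.
Then V_out = V_in · R2'/(R1 + R2') = 11.2 × 10.01/20.31 = 5.520 V.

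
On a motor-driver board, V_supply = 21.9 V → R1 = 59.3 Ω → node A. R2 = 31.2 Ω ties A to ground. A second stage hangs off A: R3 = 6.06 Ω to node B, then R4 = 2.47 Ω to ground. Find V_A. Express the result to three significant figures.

Node A sees R2 in parallel with the series input of stage 2, R3 + R4 = 8.530 Ω.
Effective lower resistance at A: R2 ‖ 8.530 = 6.699 Ω.
V_A = 21.9 × 6.699/(59.3 + 6.699) = 2.223 V.

V_A ≈ 2.22 V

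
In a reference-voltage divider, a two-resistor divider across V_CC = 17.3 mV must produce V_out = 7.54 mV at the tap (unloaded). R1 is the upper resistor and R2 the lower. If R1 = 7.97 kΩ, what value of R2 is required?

V_out/V_CC = R2/(R1+R2) = 0.4358.
R2 = R1 · 0.4358/(1 − 0.4358) = 6.157 kΩ.

R2 ≈ 6.16 kΩ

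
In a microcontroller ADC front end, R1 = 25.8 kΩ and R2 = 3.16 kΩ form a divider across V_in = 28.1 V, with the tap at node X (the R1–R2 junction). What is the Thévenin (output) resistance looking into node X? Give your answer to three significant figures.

With V_in suppressed (replaced by a short), R_th = R1 ‖ R2 = (25.80 × 3.16)/(25.80 + 3.16) = 2.815 kΩ.

R_th ≈ 2.82 kΩ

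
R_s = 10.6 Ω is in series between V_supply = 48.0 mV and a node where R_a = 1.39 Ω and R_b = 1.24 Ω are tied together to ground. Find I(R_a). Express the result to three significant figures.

I ≈ 2.01 mA

Combine the parallel branches: R_p = (1/1.39 + 1/1.24)⁻¹ = 0.6554 Ω.
V_A by voltage divider: V_A = 48.0 × 0.6554/(10.6 + 0.6554) = 2.795 mV.
I(R_a) = V_A / R_a = 2.795/1.39 = 2.011 mA.
(Equivalently: I_total = 4.265 mA, then current-divider fraction G_k/ΣG = 0.4715.)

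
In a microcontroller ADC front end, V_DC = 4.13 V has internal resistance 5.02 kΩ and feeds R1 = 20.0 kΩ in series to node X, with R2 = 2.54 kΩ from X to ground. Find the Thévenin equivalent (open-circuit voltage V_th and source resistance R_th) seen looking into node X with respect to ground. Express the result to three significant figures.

V_th ≈ 0.381 V, R_th ≈ 2.31 kΩ

R1' = 5.02 + 20.0 = 25.02 kΩ (source resistance + R1).
V_th is the unloaded tap voltage: V_DC · R2/(R1'+R2) = 4.13 × 0.09216 = 0.3806 V.
With V_DC suppressed (replaced by a short), R_th = R1' ‖ R2 = (25.02 × 2.54)/(25.02 + 2.54) = 2.306 kΩ.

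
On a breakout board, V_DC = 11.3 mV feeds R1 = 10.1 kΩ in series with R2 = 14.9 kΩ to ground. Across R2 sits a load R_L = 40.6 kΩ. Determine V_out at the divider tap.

V_out ≈ 5.87 mV

R2 ‖ R_L = (14.9 × 40.6)/(14.9 + 40.6) = 10.90 kΩ.
Voltage divider with the loaded lower leg: V_out = 11.3 × 10.90/(10.1 + 10.90) = 11.3 × 0.5190 = 5.865 mV.
(Unloaded it would be 6.73 mV; the load pulls it down.)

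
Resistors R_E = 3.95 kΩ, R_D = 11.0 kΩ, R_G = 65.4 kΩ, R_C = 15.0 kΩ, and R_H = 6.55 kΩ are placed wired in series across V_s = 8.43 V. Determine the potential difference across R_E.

V ≈ 0.327 V

Series total: ΣR = 3.95 + 11.0 + 65.4 + 15.0 + 6.55 = 101.9 kΩ.
Voltage divider: V = V_s · (3.950 / 101.9) = 8.43 × 0.03876 = 0.3268 V.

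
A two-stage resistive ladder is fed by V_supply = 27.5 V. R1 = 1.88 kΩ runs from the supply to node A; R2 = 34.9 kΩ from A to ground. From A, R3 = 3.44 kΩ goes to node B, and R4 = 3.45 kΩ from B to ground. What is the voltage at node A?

V_A ≈ 20.7 V

Looking into the second stage from A: R3 + R4 = 6.890 kΩ appears in parallel with R2.
R2 ‖ (R3+R4) = 5.754 kΩ.
So V_A = 27.5 × 0.7537 = 20.73 V.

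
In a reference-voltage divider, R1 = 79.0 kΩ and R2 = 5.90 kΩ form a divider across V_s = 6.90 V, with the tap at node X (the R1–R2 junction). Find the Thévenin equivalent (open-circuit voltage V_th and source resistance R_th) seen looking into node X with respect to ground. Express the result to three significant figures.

V_th is the unloaded tap voltage: V_s · R2/(R1+R2) = 6.90 × 0.06949 = 0.4795 V.
With V_s suppressed (replaced by a short), R_th = R1 ‖ R2 = (79.00 × 5.90)/(79.00 + 5.90) = 5.490 kΩ.

V_th ≈ 0.480 V, R_th ≈ 5.49 kΩ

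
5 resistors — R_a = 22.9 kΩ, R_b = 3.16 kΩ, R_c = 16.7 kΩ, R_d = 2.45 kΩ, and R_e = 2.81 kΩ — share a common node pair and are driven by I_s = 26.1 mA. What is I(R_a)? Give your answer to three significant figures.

Conductances: ΣG = 1/22.9 + 1/3.16 + 1/16.7 + 1/2.45 + 1/2.81 = 1.184 (1/kΩ).
R_a takes the fraction G_k/ΣG = 0.04367/1.184 = 0.03688, so I = 26.1 × 0.03688 = 0.9626 mA.

I ≈ 0.963 mA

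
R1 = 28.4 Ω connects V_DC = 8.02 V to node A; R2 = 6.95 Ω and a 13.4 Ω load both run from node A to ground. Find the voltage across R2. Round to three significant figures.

The load sits in parallel with R2, giving an effective lower resistance R2' = R2·R_L/(R2+R_L) = 4.576 Ω.
Then V_out = V_DC · R2'/(R1 + R2') = 8.02 × 4.576/32.98 = 1.113 V.

V_out ≈ 1.11 V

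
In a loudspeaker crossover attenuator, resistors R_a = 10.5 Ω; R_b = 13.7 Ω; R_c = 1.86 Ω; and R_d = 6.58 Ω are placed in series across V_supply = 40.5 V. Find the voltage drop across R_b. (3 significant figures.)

V ≈ 17.0 V

Total series resistance ΣR = 10.5 + 13.7 + 1.86 + 6.58 = 32.64 Ω.
By the voltage-divider rule, V = 40.5 × 13.70/32.64 = 17.00 V.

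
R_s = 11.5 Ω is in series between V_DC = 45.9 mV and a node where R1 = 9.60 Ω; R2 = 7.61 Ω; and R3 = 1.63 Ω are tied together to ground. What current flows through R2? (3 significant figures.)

I ≈ 0.560 mA

Equivalent of the parallel group: R_p = 1.178 Ω.
V_A by voltage divider: V_A = 45.9 × 1.178/(11.5 + 1.178) = 4.264 mV.
I(R2) = V_A / R2 = 4.264/7.61 = 0.5603 mA.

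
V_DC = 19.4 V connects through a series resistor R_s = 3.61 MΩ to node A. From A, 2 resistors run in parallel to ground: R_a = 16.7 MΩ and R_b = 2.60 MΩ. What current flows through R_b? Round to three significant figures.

Parallel bank: R_p = 1/(1/16.7 + 1/2.60) = 2.250 MΩ.
V_A = 19.4 × 2.250/5.860 = 7.448 V.
Branch current I = V_A/R_b = 7.448/2.60 = 2.865 µA.
(Equivalently: I_total = 3.311 µA, then current-divider fraction G_k/ΣG = 0.8653.)

I ≈ 2.86 µA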